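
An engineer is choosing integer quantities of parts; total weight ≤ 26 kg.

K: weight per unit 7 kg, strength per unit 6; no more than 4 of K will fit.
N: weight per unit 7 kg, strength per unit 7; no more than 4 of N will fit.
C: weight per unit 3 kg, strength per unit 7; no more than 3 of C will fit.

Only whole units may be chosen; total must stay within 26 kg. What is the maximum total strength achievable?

C has the best ratio (7/3); taking only C gives at most 3×7 = 21 (stopped by the supply cap of 3).
Mixing does better — 2×N and 3×C: weight 23 ≤ 26, strength 2·7 + 3·7 = 35.

35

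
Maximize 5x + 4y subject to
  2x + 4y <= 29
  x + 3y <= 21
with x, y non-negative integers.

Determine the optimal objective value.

70

Relaxing integrality, the LP optimum is 72.50 at (x,y) = (14.5, 0), which is not an integer point.
(x,y)=(14,0) is feasible, giving 70.
(x,y)=(13,0) is feasible, giving 65.
No feasible integer point exceeds 70.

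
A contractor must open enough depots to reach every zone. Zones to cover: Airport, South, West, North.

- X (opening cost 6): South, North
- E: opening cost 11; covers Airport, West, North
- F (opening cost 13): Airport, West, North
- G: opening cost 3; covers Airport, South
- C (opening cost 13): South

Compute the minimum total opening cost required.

14

Choose E and G: together they cover Airport, South, West, North — every zone.
Total opening cost: 11 + 3 = 14.
No cover costs less than 14.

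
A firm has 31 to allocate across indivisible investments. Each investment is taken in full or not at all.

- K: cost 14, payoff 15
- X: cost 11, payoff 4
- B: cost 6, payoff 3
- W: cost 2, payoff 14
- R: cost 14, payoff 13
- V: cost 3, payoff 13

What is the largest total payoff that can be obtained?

46

This is a 0-1 knapsack instance.
K + B + W + V: cost 14 + 6 + 2 + 3 = 25 ≤ 31, payoff 15 + 3 + 14 + 13 = 45.
K + X + W + V: cost 14 + 11 + 2 + 3 = 30 ≤ 31, payoff 15 + 4 + 14 + 13 = 46.
Best is K, X, W, and V with total payoff 46.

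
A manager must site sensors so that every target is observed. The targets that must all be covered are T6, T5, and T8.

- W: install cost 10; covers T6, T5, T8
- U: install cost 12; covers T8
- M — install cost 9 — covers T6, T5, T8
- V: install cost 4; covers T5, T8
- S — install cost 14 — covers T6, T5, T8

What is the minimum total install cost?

9

M alone covers T6, T5, T8 — every target.
Total install cost: 9.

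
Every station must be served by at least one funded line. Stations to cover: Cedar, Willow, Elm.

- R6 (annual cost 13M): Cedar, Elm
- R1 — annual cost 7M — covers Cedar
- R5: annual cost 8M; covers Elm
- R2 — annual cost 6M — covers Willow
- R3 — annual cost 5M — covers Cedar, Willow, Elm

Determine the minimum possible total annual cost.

This is a weighted set-cover instance.
R3 alone covers Cedar, Willow, Elm — every station.
Total annual cost: 5.
No cover costs less than 5.

5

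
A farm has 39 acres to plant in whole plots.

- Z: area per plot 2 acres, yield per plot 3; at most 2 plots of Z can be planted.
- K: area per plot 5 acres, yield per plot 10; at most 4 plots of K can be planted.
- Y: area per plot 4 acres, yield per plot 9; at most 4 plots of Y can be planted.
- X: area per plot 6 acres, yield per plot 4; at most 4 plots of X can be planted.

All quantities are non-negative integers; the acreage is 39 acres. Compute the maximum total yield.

Y has the best ratio (9/4); taking only Y gives at most 4×9 = 36 (stopped by the supply cap of 4).
Mixing does better — 1×Z, 4×K, and 4×Y: area 38 ≤ 39, yield 1·3 + 4·10 + 4·9 = 79.

79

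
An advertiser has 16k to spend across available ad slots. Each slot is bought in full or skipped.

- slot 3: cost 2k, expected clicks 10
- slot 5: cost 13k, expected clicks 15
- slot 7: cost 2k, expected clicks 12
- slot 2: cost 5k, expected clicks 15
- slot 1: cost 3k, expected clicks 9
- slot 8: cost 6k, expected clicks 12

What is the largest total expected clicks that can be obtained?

49

Take slot 3, slot 7, slot 2, and slot 8: cost 2 + 2 + 5 + 6 = 15 ≤ 16, expected clicks 10 + 12 + 15 + 12 = 49.
No other feasible combination does better.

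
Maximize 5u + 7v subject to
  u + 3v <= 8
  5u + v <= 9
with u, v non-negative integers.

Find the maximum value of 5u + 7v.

19

Relaxing integrality, the LP optimum is 22.29 at (u,v) = (1.36, 2.21), which is not an integer point.
(u,v)=(1,2): 1·1+3·2=7≤8, 5·1+1·2=7≤9, objective 19.
(u,v)=(0,2): 1·0+3·2=6≤8, 5·0+1·2=2≤9, objective 14.
(u,v)=(1,1): 1·1+3·1=4≤8, 5·1+1·1=6≤9, objective 12.
Maximum is 19 at (u,v)=(1,2).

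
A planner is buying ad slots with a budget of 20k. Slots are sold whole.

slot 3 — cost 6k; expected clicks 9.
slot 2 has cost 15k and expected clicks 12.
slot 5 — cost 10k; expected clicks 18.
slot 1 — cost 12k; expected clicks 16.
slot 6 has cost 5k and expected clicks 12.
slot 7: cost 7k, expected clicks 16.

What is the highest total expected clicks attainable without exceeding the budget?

Treat it as a binary knapsack problem.
Allowing fractional choices, the relaxed optimum would be about 42.4, but ad slots are indivisible.
slot 5 + slot 7: cost 10 + 7 = 17 ≤ 20, expected clicks 18 + 16 = 34.
slot 1 + slot 7: cost 12 + 7 = 19 ≤ 20, expected clicks 16 + 16 = 32.
slot 3 + slot 6 + slot 7: cost 6 + 5 + 7 = 18 ≤ 20, expected clicks 9 + 12 + 16 = 37.
Best is slot 3, slot 6, and slot 7 with total expected clicks 37.

37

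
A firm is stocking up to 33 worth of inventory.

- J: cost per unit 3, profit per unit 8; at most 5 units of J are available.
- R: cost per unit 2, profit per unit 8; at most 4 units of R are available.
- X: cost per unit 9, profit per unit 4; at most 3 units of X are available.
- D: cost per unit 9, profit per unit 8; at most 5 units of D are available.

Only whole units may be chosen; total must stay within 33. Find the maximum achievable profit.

R has the best ratio (8/2); taking only R gives at most 4×8 = 32 (stopped by the supply cap of 4).
Mixing does better — 5×J, 4×R, and 1×D: cost 32 ≤ 33, profit 5·8 + 4·8 + 1·8 = 80.

80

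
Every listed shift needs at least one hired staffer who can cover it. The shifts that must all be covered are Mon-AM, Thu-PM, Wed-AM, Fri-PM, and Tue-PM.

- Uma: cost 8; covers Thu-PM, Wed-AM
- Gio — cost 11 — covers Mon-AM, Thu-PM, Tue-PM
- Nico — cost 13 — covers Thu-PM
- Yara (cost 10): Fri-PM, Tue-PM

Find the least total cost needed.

29

Choose Uma, Gio, and Yara: together they cover Mon-AM, Thu-PM, Wed-AM, Fri-PM, Tue-PM — every shift.
Total cost: 8 + 11 + 10 = 29.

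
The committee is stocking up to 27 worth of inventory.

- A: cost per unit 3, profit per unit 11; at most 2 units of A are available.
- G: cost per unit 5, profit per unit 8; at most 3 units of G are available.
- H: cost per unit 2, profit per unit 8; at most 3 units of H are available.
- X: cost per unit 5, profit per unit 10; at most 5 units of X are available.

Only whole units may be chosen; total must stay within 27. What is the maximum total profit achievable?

2×A, 3×H, and 3×X: cost 27 ≤ 27, profit 2·11 + 3·8 + 3·10 = 76.
2×A, 1×G, 3×H, and 2×X: cost 27 ≤ 27, profit 2·11 + 1·8 + 3·8 + 2·10 = 74.
Best is 76.

76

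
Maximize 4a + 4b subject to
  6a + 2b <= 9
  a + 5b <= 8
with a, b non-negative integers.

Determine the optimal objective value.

(a,b)=(1,1) is feasible, giving 8.
(a,b)=(0,1) is feasible, giving 4.
(a,b)=(1,0) is feasible, giving 4.
Maximum is 8 at (a,b)=(1,1).

8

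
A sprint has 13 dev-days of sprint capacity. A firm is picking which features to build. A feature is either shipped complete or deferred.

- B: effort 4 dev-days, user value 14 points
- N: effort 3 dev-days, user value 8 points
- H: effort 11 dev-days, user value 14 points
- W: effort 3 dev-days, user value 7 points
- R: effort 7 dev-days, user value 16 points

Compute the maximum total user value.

31

Allowing fractional choices, the relaxed optimum would be about 35.9, but features are indivisible.
B + R: effort 4 + 7 = 11 ≤ 13, user value 14 + 16 = 30.
N + W + R: effort 3 + 3 + 7 = 13 ≤ 13, user value 8 + 7 + 16 = 31.
Best is N, W, and R with total user value 31.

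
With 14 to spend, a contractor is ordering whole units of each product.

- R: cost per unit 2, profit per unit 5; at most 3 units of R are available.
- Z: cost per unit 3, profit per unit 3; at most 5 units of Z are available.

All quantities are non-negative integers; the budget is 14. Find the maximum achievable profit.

21

This is a bounded integer knapsack.
2×R and 3×Z: cost 13 ≤ 14, profit 2·5 + 3·3 = 19.
3×R and 2×Z: cost 12 ≤ 14, profit 3·5 + 2·3 = 21.
Best is 21.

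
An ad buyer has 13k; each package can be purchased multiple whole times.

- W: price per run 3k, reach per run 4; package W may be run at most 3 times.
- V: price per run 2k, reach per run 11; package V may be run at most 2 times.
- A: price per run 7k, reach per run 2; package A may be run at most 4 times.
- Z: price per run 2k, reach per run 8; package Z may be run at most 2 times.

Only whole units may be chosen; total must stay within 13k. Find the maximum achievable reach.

42

V has the best ratio (11/2); taking only V gives at most 2×11 = 22 (stopped by the supply cap of 2).
Mixing does better — 1×W, 2×V, and 2×Z: price 11 ≤ 13, reach 1·4 + 2·11 + 2·8 = 42.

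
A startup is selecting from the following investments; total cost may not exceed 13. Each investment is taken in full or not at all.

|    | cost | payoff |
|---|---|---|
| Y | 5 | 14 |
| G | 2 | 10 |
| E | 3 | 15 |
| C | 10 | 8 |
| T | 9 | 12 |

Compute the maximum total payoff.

Y + G + E: cost 5 + 2 + 3 = 10 ≤ 13, payoff 14 + 10 + 15 = 39.
Y + E: cost 5 + 3 = 8 ≤ 13, payoff 14 + 15 = 29.
Best is Y, G, and E with total payoff 39.

39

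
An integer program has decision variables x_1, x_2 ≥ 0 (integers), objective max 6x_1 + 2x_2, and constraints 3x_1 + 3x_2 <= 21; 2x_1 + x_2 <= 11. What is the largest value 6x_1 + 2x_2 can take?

(x_1,x_2)=(5,1): 3·5+3·1=18≤21, 2·5+1·1=11≤11, objective 32.
(x_1,x_2)=(5,0): 3·5+3·0=15≤21, 2·5+1·0=10≤11, objective 30.
The best lattice point is (5,1), giving 32.

32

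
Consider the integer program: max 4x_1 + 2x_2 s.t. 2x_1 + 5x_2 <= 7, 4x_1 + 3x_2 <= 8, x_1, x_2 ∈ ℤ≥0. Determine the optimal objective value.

8

(x_1,x_2)=(2,0): 2·2+5·0=4≤7, 4·2+3·0=8≤8, objective 8.
(x_1,x_2)=(1,1): 2·1+5·1=7≤7, 4·1+3·1=7≤8, objective 6.
(x_1,x_2)=(1,0): 2·1+5·0=2≤7, 4·1+3·0=4≤8, objective 4.
No feasible integer point exceeds 8.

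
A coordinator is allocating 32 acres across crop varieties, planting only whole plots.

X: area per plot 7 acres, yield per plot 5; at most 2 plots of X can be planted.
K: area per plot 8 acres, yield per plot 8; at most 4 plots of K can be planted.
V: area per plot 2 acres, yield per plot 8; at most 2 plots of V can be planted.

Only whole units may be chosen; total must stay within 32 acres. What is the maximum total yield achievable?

V has the best ratio (8/2); taking only V gives at most 2×8 = 16 (stopped by the supply cap of 2).
Mixing does better — 3×K and 2×V: area 28 ≤ 32, yield 3·8 + 2·8 = 40.

40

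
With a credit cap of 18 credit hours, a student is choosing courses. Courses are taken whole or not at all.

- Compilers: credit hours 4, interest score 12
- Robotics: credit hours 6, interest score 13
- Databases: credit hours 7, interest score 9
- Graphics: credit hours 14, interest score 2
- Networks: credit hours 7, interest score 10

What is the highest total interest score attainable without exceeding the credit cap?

35

Allowing fractional choices, the relaxed optimum would be about 36.3, but courses are indivisible.
Compilers + Robotics + Networks: credit hours 4 + 6 + 7 = 17 ≤ 18, interest score 12 + 13 + 10 = 35.
Compilers + Robotics + Databases: credit hours 4 + 6 + 7 = 17 ≤ 18, interest score 12 + 13 + 9 = 34.
Best is Compilers, Robotics, and Networks with total interest score 35.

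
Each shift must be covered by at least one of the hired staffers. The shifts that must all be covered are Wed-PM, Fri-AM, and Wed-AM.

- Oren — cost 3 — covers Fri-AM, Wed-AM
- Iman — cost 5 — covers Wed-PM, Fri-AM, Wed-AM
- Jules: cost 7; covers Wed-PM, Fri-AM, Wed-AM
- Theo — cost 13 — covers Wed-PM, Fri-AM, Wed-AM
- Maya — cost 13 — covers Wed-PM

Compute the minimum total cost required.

The greedy cost-per-new-shift heuristic would pick Oren and Iman for 8, but a cheaper cover exists.
Iman alone covers Wed-PM, Fri-AM, Wed-AM — every shift.
Total cost: 5.
No cover costs less than 5.

5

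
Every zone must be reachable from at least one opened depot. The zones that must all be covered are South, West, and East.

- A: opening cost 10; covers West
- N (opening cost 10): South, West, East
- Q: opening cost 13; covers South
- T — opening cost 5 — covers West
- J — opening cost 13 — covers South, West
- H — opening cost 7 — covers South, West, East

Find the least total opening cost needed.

This is a weighted set-cover instance.
H alone covers South, West, East — every zone.
Total opening cost: 7.
No cover costs less than 7.

7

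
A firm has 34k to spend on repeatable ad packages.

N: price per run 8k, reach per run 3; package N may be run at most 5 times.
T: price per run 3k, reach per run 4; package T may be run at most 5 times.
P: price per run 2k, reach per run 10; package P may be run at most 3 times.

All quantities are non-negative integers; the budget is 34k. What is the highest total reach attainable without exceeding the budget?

This is a bounded integer knapsack.
2×N, 4×T, and 3×P: price 34 ≤ 34, reach 2·3 + 4·4 + 3·10 = 52.
1×N, 5×T, and 3×P: price 29 ≤ 34, reach 1·3 + 5·4 + 3·10 = 53.
Best is 53.

53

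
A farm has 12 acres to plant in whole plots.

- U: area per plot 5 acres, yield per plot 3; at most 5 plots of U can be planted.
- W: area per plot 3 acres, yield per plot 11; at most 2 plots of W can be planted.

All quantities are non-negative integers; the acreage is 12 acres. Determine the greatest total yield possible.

25

This is a bounded integer knapsack.
W has the best ratio (11/3); taking only W gives at most 2×11 = 22 (stopped by the supply cap of 2).
Mixing does better — 1×U and 2×W: area 11 ≤ 12, yield 1·3 + 2·11 = 25.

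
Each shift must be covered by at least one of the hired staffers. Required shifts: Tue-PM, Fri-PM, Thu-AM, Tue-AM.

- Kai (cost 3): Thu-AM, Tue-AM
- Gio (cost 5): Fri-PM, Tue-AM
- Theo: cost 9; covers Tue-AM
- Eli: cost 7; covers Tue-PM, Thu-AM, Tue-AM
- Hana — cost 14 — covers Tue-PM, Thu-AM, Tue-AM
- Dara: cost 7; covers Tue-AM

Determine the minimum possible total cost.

The greedy cost-per-new-shift heuristic would pick Kai, Gio, and Eli for 15, but a cheaper cover exists.
Choose Gio and Eli: together they cover Tue-PM, Fri-PM, Thu-AM, Tue-AM — every shift.
Total cost: 5 + 7 = 12.
No cover costs less than 12.

12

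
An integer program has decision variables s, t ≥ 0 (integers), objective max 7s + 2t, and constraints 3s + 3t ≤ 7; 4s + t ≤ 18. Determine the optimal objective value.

14

The continuous relaxation peaks at (2.33, 0) with value 16.33; rounding to a feasible lattice point costs some objective.
(s,t)=(2,0): 3·2+3·0=6≤7, 4·2+1·0=8≤18, objective 14.
(s,t)=(1,1): 3·1+3·1=6≤7, 4·1+1·1=5≤18, objective 9.
The best lattice point is (2,0), giving 14.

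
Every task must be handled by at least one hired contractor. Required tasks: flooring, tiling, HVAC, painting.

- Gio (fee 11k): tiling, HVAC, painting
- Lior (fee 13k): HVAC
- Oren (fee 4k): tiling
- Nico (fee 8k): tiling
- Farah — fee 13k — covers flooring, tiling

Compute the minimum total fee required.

Choose Gio and Farah: together they cover flooring, tiling, HVAC, painting — every task.
Total fee: 11 + 13 = 24.

24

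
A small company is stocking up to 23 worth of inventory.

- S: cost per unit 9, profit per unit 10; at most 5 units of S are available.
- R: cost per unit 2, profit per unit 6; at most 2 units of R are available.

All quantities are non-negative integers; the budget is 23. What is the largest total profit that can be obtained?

Take 2×S and 2×R: cost 22 ≤ 23, profit 2·10 + 2·6 = 32.
R has the best ratio (6/2) and is taken to its limit of 2; remaining capacity is filled optimally with the others.

32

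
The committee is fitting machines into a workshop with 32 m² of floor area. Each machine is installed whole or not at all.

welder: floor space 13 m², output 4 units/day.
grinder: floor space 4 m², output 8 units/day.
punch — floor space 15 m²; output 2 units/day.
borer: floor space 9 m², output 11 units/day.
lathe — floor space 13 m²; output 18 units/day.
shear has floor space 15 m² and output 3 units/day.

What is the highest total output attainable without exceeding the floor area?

This is an integer program with binary decision variables.
Allowing fractional choices, the relaxed optimum would be about 38.8, but machines are indivisible.
grinder + borer + lathe: floor space 4 + 9 + 13 = 26 ≤ 32, output 8 + 11 + 18 = 37.
borer + lathe: floor space 9 + 13 = 22 ≤ 32, output 11 + 18 = 29.
welder + grinder + lathe: floor space 13 + 4 + 13 = 30 ≤ 32, output 4 + 8 + 18 = 30.
Best is grinder, borer, and lathe with total output 37.

37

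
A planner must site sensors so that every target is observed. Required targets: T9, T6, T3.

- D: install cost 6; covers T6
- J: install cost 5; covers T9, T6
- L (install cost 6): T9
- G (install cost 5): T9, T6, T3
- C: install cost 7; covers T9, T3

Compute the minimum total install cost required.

5

This is a weighted set-cover instance.
G alone covers T9, T6, T3 — every target.
Total install cost: 5.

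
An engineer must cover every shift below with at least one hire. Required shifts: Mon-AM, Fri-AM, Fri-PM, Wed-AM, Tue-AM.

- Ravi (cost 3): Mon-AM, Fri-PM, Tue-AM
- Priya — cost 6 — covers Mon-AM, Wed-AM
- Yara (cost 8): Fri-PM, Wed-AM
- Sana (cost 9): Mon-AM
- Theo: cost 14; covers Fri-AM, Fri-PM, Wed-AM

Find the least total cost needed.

17

The greedy cost-per-new-shift heuristic would pick Ravi, Priya, and Theo for 23, but a cheaper cover exists.
Choose Ravi and Theo: together they cover Mon-AM, Fri-AM, Fri-PM, Wed-AM, Tue-AM — every shift.
Total cost: 3 + 14 = 17.
No cover costs less than 17.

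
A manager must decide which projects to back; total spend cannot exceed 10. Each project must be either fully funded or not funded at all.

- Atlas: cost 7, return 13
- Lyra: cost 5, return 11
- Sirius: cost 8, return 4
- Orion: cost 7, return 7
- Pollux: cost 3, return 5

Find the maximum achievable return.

18

This is an integer program with binary decision variables.
Allowing fractional choices, the relaxed optimum would be about 20.3, but projects are indivisible.
Lyra + Pollux: cost 5 + 3 = 8 ≤ 10, return 11 + 5 = 16.
Atlas: cost 7 ≤ 10, return 13.
Atlas + Pollux: cost 7 + 3 = 10 ≤ 10, return 13 + 5 = 18.
Best is Atlas and Pollux with total return 18.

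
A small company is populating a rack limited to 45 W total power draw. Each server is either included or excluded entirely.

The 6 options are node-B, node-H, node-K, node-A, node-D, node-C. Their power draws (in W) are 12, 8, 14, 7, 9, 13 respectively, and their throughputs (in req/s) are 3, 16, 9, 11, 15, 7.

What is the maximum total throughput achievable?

This is a 0-1 knapsack instance.
Allowing fractional choices, the relaxed optimum would be about 54.8, but servers are indivisible.
node-H + node-A + node-D + node-C: power draw 8 + 7 + 9 + 13 = 37 ≤ 45, throughput 16 + 11 + 15 + 7 = 49.
node-H + node-K + node-A + node-D: power draw 8 + 14 + 7 + 9 = 38 ≤ 45, throughput 16 + 9 + 11 + 15 = 51.
node-H + node-K + node-D + node-C: power draw 8 + 14 + 9 + 13 = 44 ≤ 45, throughput 16 + 9 + 15 + 7 = 47.
Best is node-H, node-K, node-A, and node-D with total throughput 51.

51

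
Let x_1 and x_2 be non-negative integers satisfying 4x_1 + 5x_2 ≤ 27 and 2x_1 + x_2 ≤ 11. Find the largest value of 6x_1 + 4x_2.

(x_1,x_2)=(5,1): 4·5+5·1=25≤27, 2·5+1·1=11≤11, objective 34.
(x_1,x_2)=(4,2): 4·4+5·2=26≤27, 2·4+1·2=10≤11, objective 32.
(x_1,x_2)=(5,0): 4·5+5·0=20≤27, 2·5+1·0=10≤11, objective 30.
No feasible integer point exceeds 34.

34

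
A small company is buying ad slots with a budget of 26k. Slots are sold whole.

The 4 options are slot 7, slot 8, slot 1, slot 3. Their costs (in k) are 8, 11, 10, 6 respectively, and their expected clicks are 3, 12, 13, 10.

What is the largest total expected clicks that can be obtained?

26

slot 7 + slot 1 + slot 3: cost 8 + 10 + 6 = 24 ≤ 26, expected clicks 3 + 13 + 10 = 26.
slot 8 + slot 1: cost 11 + 10 = 21 ≤ 26, expected clicks 12 + 13 = 25.
Best is slot 7, slot 1, and slot 3 with total expected clicks 26.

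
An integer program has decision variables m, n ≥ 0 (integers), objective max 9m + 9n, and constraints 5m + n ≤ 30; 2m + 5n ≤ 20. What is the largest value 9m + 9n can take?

63

(m,n)=(5,2): 5·5+1·2=27≤30, 2·5+5·2=20≤20, objective 63.
(m,n)=(5,1): 5·5+1·1=26≤30, 2·5+5·1=15≤20, objective 54.
(m,n)=(4,2): 5·4+1·2=22≤30, 2·4+5·2=18≤20, objective 54.
(m,n)=(6,0): 5·6+1·0=30≤30, 2·6+5·0=12≤20, objective 54.
The best lattice point is (5,2), giving 63.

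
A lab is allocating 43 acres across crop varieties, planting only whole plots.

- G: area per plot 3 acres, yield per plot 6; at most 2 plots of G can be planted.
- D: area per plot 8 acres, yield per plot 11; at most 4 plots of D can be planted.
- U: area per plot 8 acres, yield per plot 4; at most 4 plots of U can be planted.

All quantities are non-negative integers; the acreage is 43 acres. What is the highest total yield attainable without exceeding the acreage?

56

2×G and 4×D: area 38 ≤ 43, yield 2·6 + 4·11 = 56.
1×G, 4×D, and 1×U: area 43 ≤ 43, yield 1·6 + 4·11 + 1·4 = 54.
Best is 56.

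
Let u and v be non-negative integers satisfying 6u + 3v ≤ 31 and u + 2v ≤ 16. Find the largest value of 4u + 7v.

56

Relaxing integrality, the LP optimum is 56.78 at (u,v) = (1.56, 7.22), which is not an integer point.
(u,v)=(0,8): 6·0+3·8=24≤31, 1·0+2·8=16≤16, objective 56.
(u,v)=(1,7): 6·1+3·7=27≤31, 1·1+2·7=15≤16, objective 53.
(u,v)=(2,6): 6·2+3·6=30≤31, 1·2+2·6=14≤16, objective 50.
No feasible integer point exceeds 56.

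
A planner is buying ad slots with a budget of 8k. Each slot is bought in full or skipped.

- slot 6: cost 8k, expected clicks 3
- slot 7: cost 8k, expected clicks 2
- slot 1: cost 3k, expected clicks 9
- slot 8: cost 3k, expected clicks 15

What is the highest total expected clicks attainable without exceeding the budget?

This is an integer program with binary decision variables.
Take slot 1 and slot 8: cost 3 + 3 = 6 ≤ 8, expected clicks 9 + 15 = 24.
No other feasible combination does better.

24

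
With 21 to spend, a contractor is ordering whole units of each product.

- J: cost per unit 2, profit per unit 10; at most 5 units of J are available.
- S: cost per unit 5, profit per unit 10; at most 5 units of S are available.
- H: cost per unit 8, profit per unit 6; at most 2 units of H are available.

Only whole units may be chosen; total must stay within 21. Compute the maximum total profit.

70

J has the best ratio (10/2); taking only J gives at most 5×10 = 50 (stopped by the supply cap of 5).
Mixing does better — 5×J and 2×S: cost 20 ≤ 21, profit 5·10 + 2·10 = 70.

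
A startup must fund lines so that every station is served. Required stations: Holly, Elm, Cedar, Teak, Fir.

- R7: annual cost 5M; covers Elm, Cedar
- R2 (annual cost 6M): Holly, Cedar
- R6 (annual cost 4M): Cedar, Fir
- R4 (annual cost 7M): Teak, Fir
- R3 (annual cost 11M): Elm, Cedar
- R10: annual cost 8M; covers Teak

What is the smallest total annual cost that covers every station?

The greedy cost-per-new-station heuristic would pick R6, R7, R2, and R4 for 22, but a cheaper cover exists.
Choose R7, R2, and R4: together they cover Holly, Elm, Cedar, Teak, Fir — every station.
Total annual cost: 5 + 6 + 7 = 18.
No cover costs less than 18.

18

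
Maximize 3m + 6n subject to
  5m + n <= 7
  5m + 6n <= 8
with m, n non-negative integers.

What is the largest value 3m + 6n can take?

6

(m,n)=(0,1): 5·0+1·1=1≤7, 5·0+6·1=6≤8, objective 6.
(m,n)=(1,0): 5·1+1·0=5≤7, 5·1+6·0=5≤8, objective 3.
The best lattice point is (0,1), giving 6.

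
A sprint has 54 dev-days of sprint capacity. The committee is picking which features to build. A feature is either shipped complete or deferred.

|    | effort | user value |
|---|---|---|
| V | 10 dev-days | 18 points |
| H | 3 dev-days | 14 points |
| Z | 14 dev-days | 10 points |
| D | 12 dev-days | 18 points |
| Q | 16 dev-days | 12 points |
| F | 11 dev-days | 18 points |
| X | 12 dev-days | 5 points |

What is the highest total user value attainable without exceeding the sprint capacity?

80

V + H + D + Q + F: effort 10 + 3 + 12 + 16 + 11 = 52 ≤ 54, user value 18 + 14 + 18 + 12 + 18 = 80.
V + H + D + F + X: effort 10 + 3 + 12 + 11 + 12 = 48 ≤ 54, user value 18 + 14 + 18 + 18 + 5 = 73.
V + H + Z + D + F: effort 10 + 3 + 14 + 12 + 11 = 50 ≤ 54, user value 18 + 14 + 10 + 18 + 18 = 78.
Best is V, H, D, Q, and F with total user value 80.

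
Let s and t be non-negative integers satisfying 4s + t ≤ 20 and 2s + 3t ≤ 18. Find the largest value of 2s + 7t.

42

(s,t)=(0,6): 4·0+1·6=6≤20, 2·0+3·6=18≤18, objective 42.
(s,t)=(1,5): 4·1+1·5=9≤20, 2·1+3·5=17≤18, objective 37.
Maximum is 42 at (s,t)=(0,6).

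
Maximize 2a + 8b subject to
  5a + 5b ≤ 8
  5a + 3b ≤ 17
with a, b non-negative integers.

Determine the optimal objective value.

8

The continuous relaxation peaks at (0, 1.6) with value 12.80; rounding to a feasible lattice point costs some objective.
(a,b)=(0,1): 5·0+5·1=5≤8, 5·0+3·1=3≤17, objective 8.
(a,b)=(1,0): 5·1+5·0=5≤8, 5·1+3·0=5≤17, objective 2.
(a,b)=(0,0): 5·0+5·0=0≤8, 5·0+3·0=0≤17, objective 0.
No feasible integer point exceeds 8.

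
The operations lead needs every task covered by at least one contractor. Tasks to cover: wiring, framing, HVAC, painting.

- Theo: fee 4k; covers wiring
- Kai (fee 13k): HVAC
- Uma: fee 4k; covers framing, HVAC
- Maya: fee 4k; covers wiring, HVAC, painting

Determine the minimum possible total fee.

Choose Uma and Maya: together they cover wiring, framing, HVAC, painting — every task.
Total fee: 4 + 4 = 8.
No cover costs less than 8.

8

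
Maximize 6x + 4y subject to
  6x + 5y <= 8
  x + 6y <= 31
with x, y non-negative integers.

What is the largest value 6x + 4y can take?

6

Relaxing integrality, the LP optimum is 8.00 at (x,y) = (1.33, 0), which is not an integer point.
(x,y)=(1,0): 6·1+5·0=6≤8, 1·1+6·0=1≤31, objective 6.
(x,y)=(0,1): 6·0+5·1=5≤8, 1·0+6·1=6≤31, objective 4.
(x,y)=(0,0): 6·0+5·0=0≤8, 1·0+6·0=0≤31, objective 0.
Maximum is 6 at (x,y)=(1,0).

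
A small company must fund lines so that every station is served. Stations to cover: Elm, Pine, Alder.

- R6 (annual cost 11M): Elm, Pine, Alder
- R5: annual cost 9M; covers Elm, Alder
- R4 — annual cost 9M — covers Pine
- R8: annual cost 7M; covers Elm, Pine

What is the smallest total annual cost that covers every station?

The greedy cost-per-new-station heuristic would pick R8 and R5 for 16, but a cheaper cover exists.
R6 alone covers Elm, Pine, Alder — every station.
Total annual cost: 11.
No cover costs less than 11.

11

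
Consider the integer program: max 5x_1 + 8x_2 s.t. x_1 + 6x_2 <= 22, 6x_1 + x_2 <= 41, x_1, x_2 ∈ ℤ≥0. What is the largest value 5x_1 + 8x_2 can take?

46

The continuous relaxation peaks at (6.4, 2.6) with value 52.80; rounding to a feasible lattice point costs some objective.
(x_1,x_2)=(6,2): 1·6+6·2=18≤22, 6·6+1·2=38≤41, objective 46.
(x_1,x_2)=(5,2): 1·5+6·2=17≤22, 6·5+1·2=32≤41, objective 41.
(x_1,x_2)=(6,1): 1·6+6·1=12≤22, 6·6+1·1=37≤41, objective 38.
No feasible integer point exceeds 46.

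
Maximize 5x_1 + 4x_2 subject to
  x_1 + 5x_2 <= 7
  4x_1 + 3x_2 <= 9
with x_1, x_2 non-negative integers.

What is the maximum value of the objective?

Relaxing integrality, the LP optimum is 11.53 at (x_1,x_2) = (1.41, 1.12), which is not an integer point.
(x_1,x_2)=(2,0): 1·2+5·0=2≤7, 4·2+3·0=8≤9, objective 10.
(x_1,x_2)=(1,1): 1·1+5·1=6≤7, 4·1+3·1=7≤9, objective 9.
(x_1,x_2)=(1,0): 1·1+5·0=1≤7, 4·1+3·0=4≤9, objective 5.
Maximum is 10 at (x_1,x_2)=(2,0).

10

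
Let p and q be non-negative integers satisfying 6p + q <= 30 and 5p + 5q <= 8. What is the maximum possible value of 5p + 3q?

5

The continuous relaxation peaks at (1.6, 0) with value 8.00; rounding to a feasible lattice point costs some objective.
(p,q)=(1,0): 6·1+1·0=6≤30, 5·1+5·0=5≤8, objective 5.
(p,q)=(0,1): 6·0+1·1=1≤30, 5·0+5·1=5≤8, objective 3.
(p,q)=(0,0): 6·0+1·0=0≤30, 5·0+5·0=0≤8, objective 0.
No feasible integer point exceeds 5.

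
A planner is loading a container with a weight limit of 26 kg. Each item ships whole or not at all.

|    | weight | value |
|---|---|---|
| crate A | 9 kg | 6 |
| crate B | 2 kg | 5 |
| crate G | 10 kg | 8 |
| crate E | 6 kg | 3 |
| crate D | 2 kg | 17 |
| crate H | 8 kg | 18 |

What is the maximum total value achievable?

This is a 0-1 knapsack instance.
Allowing fractional choices, the relaxed optimum would be about 50.7, but items are indivisible.
crate B + crate G + crate D + crate H: weight 2 + 10 + 2 + 8 = 22 ≤ 26, value 5 + 8 + 17 + 18 = 48.
crate A + crate B + crate D + crate H: weight 9 + 2 + 2 + 8 = 21 ≤ 26, value 6 + 5 + 17 + 18 = 46.
Best is crate B, crate G, crate D, and crate H with total value 48.

48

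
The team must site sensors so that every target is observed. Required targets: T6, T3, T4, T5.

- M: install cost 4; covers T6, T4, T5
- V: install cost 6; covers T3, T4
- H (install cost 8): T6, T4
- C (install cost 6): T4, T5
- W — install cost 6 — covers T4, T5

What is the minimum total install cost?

Choose M and V: together they cover T6, T3, T4, T5 — every target.
Total install cost: 4 + 6 = 10.
No cover costs less than 10.

10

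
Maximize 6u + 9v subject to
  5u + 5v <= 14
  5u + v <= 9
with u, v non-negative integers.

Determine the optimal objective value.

(u,v)=(0,2): 5·0+5·2=10≤14, 5·0+1·2=2≤9, objective 18.
(u,v)=(1,1): 5·1+5·1=10≤14, 5·1+1·1=6≤9, objective 15.
(u,v)=(0,1): 5·0+5·1=5≤14, 5·0+1·1=1≤9, objective 9.
The best lattice point is (0,2), giving 18.

18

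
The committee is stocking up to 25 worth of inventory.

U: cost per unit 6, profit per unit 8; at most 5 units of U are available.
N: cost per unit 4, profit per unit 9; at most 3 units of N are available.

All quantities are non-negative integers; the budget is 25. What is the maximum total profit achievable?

43

Take 2×U and 3×N: cost 24 ≤ 25, profit 2·8 + 3·9 = 43.
N has the best ratio (9/4) and is taken to its limit of 3; remaining capacity is filled optimally with the others.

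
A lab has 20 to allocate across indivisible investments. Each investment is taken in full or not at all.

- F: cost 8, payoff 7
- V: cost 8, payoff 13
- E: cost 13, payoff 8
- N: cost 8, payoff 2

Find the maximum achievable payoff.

20

V: cost 8 ≤ 20, payoff 13.
F + V: cost 8 + 8 = 16 ≤ 20, payoff 7 + 13 = 20.
V + N: cost 8 + 8 = 16 ≤ 20, payoff 13 + 2 = 15.
Best is F and V with total payoff 20.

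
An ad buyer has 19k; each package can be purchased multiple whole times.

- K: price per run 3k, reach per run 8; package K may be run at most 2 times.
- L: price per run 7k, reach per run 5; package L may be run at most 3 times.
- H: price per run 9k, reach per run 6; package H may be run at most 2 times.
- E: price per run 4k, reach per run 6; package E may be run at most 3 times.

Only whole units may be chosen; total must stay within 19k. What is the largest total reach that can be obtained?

Take 2×K and 3×E: price 18 ≤ 19, reach 2·8 + 3·6 = 34.
K has the best ratio (8/3) and is taken to its limit of 2; remaining capacity is filled optimally with the others.

34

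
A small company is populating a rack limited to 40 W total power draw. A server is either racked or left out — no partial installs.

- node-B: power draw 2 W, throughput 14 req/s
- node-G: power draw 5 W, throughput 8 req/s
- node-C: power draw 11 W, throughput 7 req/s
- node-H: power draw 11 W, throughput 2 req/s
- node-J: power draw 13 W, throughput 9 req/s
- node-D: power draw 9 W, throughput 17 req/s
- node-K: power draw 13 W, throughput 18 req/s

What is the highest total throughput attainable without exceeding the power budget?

64

Allowing fractional choices, the relaxed optimum would be about 64.6, but servers are indivisible.
node-B + node-G + node-H + node-D + node-K: power draw 2 + 5 + 11 + 9 + 13 = 40 ≤ 40, throughput 14 + 8 + 2 + 17 + 18 = 59.
node-B + node-G + node-C + node-D + node-K: power draw 2 + 5 + 11 + 9 + 13 = 40 ≤ 40, throughput 14 + 8 + 7 + 17 + 18 = 64.
Best is node-B, node-G, node-C, node-D, and node-K with total throughput 64.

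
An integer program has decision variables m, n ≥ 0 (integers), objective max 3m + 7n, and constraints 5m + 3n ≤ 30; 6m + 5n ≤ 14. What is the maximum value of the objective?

14

The continuous relaxation peaks at (0, 2.8) with value 19.60; rounding to a feasible lattice point costs some objective.
(m,n)=(0,2): 5·0+3·2=6≤30, 6·0+5·2=10≤14, objective 14.
(m,n)=(1,1): 5·1+3·1=8≤30, 6·1+5·1=11≤14, objective 10.
(m,n)=(0,1): 5·0+3·1=3≤30, 6·0+5·1=5≤14, objective 7.
No feasible integer point exceeds 14.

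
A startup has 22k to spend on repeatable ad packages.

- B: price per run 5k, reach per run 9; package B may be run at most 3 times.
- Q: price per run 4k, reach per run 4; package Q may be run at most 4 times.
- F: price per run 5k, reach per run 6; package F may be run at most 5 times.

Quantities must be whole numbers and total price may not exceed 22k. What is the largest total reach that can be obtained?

33

B has the best ratio (9/5); taking only B gives at most 3×9 = 27 (stopped by the supply cap of 3).
Mixing does better — 3×B and 1×F: price 20 ≤ 22, reach 3·9 + 1·6 = 33.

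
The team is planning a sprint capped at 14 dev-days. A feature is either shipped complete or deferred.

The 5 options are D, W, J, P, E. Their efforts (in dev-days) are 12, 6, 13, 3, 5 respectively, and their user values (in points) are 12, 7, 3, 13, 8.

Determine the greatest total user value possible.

P + E: effort 3 + 5 = 8 ≤ 14, user value 13 + 8 = 21.
W + P: effort 6 + 3 = 9 ≤ 14, user value 7 + 13 = 20.
W + P + E: effort 6 + 3 + 5 = 14 ≤ 14, user value 7 + 13 + 8 = 28.
Best is W, P, and E with total user value 28.

28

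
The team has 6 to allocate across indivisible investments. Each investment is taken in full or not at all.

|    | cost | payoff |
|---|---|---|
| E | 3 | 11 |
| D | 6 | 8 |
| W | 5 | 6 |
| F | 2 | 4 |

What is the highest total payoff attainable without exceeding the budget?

This is an integer program with binary decision variables.
Allowing fractional choices, the relaxed optimum would be about 16.3, but investments are indivisible.
E: cost 3 ≤ 6, payoff 11.
E + F: cost 3 + 2 = 5 ≤ 6, payoff 11 + 4 = 15.
D: cost 6 ≤ 6, payoff 8.
Best is E and F with total payoff 15.

15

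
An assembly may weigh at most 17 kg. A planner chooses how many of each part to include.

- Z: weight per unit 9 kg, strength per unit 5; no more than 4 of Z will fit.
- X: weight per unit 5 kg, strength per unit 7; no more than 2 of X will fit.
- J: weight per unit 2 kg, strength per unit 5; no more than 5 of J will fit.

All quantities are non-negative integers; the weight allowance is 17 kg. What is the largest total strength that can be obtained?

32

1×X and 5×J: weight 15 ≤ 17, strength 1·7 + 5·5 = 32.
2×X and 3×J: weight 16 ≤ 17, strength 2·7 + 3·5 = 29.
Best is 32.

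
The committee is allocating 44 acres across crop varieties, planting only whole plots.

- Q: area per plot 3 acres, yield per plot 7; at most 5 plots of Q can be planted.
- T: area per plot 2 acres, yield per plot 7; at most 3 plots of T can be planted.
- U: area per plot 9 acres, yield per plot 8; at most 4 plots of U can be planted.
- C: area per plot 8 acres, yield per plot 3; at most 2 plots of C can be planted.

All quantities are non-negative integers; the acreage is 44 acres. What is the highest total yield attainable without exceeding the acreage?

72

4×Q, 3×T, 2×U, and 1×C: area 44 ≤ 44, yield 4·7 + 3·7 + 2·8 + 1·3 = 68.
5×Q, 3×T, and 2×U: area 39 ≤ 44, yield 5·7 + 3·7 + 2·8 = 72.
Best is 72.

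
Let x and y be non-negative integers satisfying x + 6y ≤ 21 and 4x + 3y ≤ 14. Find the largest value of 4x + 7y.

25

Relaxing integrality, the LP optimum is 27.33 at (x,y) = (1, 3.33), which is not an integer point.
(x,y)=(1,3): 1·1+6·3=19≤21, 4·1+3·3=13≤14, objective 25.
(x,y)=(2,2): 1·2+6·2=14≤21, 4·2+3·2=14≤14, objective 22.
(x,y)=(0,3): 1·0+6·3=18≤21, 4·0+3·3=9≤14, objective 21.
(x,y)=(1,2): 1·1+6·2=13≤21, 4·1+3·2=10≤14, objective 18.
Maximum is 25 at (x,y)=(1,3).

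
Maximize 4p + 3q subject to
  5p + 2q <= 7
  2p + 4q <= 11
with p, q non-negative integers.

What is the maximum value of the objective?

7

Relaxing integrality, the LP optimum is 9.19 at (p,q) = (0.375, 2.56), which is not an integer point.
(p,q)=(1,1): 5·1+2·1=7≤7, 2·1+4·1=6≤11, objective 7.
(p,q)=(0,2): 5·0+2·2=4≤7, 2·0+4·2=8≤11, objective 6.
(p,q)=(1,0): 5·1+2·0=5≤7, 2·1+4·0=2≤11, objective 4.
Maximum is 7 at (p,q)=(1,1).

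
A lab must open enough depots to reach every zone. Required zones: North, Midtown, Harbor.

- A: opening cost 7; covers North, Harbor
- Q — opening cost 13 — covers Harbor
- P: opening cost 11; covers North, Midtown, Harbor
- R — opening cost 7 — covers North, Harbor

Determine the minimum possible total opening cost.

11

This is an integer covering problem.
The greedy cost-per-new-zone heuristic would pick A and P for 18, but a cheaper cover exists.
P alone covers North, Midtown, Harbor — every zone.
Total opening cost: 11.
No cover costs less than 11.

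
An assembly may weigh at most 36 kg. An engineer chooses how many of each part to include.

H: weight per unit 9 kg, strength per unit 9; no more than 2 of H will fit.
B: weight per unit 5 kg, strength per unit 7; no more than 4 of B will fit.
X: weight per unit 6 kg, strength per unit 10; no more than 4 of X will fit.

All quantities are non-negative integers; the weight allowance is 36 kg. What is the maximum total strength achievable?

This is a bounded integer knapsack.
2×B and 4×X: weight 34 ≤ 36, strength 2·7 + 4·10 = 54.
3×B and 3×X: weight 33 ≤ 36, strength 3·7 + 3·10 = 51.
Best is 54.

54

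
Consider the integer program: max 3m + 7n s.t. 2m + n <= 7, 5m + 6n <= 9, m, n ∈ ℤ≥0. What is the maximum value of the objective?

7

The continuous relaxation peaks at (0, 1.5) with value 10.50; rounding to a feasible lattice point costs some objective.
(m,n)=(0,1): 2·0+1·1=1≤7, 5·0+6·1=6≤9, objective 7.
(m,n)=(1,0): 2·1+1·0=2≤7, 5·1+6·0=5≤9, objective 3.
(m,n)=(0,0): 2·0+1·0=0≤7, 5·0+6·0=0≤9, objective 0.
No feasible integer point exceeds 7.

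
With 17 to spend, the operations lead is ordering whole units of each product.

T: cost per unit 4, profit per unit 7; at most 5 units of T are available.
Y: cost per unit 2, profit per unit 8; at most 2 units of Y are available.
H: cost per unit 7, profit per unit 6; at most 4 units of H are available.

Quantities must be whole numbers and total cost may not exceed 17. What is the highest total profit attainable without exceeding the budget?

37

Y has the best ratio (8/2); taking only Y gives at most 2×8 = 16 (stopped by the supply cap of 2).
Mixing does better — 3×T and 2×Y: cost 16 ≤ 17, profit 3·7 + 2·8 = 37.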